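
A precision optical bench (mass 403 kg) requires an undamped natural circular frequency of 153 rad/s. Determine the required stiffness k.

9430000 N/m

k = m·ω_n² = 403 × 153.0² = 403 × 23410 = 9434000 N/m.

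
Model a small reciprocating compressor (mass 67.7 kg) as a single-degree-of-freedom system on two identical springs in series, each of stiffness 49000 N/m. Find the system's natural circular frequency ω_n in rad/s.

19.0 rad/s

Series springs: 1/k_eq = 2/49000, so k_eq = 49000/2 = 24500 N/m.
ω_n = √(k_eq/m) = √(24500/67.7) = √361.9 = 19.02 rad/s.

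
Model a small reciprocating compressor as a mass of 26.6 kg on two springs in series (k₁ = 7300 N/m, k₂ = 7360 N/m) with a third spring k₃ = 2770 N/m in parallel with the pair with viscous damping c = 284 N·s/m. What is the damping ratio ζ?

0.343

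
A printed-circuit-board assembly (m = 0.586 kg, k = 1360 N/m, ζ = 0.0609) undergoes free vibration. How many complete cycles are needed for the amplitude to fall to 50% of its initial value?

Logarithmic decrement δ = 2πζ/√(1 − ζ²) = 2π × 0.06090/√(1 − 0.00371) = 0.3834.
x_n/x₀ = e^(−nδ) ≤ 0.5; take ln: n ≥ ln(1/0.5)/δ = 0.6931/0.3834 = 1.808.
So 2 complete cycles are required.

2 cycles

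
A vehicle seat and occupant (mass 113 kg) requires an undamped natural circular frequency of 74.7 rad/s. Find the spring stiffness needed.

631000 N/m

k = m·ω_n² = 113 × 74.70² = 113 × 5580 = 630600 N/m.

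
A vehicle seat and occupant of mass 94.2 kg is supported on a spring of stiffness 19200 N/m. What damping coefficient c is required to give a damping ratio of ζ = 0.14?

377 N·s/m

c_c = 2√(k·m) = 2√(19200 × 94.2) = 2690 N·s/m.
c = ζ·c_c = 0.14 × 2690 = 376.6 N·s/m.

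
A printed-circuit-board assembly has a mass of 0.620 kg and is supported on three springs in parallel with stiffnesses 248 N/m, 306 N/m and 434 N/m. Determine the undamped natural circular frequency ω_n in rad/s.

39.9 rad/s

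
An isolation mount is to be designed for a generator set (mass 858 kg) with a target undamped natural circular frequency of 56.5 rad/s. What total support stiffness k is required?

k = m·ω_n² = 858 × 56.50² = 858 × 3192 = 2739000 N/m.

2740000 N/m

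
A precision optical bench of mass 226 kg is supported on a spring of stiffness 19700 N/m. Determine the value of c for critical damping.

c_c = 2√(k·m) = 2√(19700 × 226) = 2 × 2110 = 4220 N·s/m.

4220 N·s/m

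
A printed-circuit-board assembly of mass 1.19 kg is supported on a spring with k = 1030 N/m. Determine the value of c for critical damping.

c_c = 2√(k·m) = 2√(1030 × 1.19) = 2 × 35.01 = 70.02 N·s/m.

70.0 N·s/m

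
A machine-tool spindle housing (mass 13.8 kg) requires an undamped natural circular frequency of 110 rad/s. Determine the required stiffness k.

k = m·ω_n² = 13.8 × 110.0² = 13.8 × 12100 = 167000 N/m.

167000 N/m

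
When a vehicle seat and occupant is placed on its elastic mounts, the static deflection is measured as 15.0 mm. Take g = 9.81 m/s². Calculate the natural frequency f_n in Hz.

4.07 Hz

ω_n = √(g/δ_st) = √(9.81/0.0150) = √654.0 = 25.57 rad/s.
f_n = ω_n/(2π) = 25.57/6.283 = 4.070 Hz.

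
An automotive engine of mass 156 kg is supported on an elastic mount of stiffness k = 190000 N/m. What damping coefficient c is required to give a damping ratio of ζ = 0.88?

c_c = 2√(k·m) = 2√(190000 × 156) = 10890 N·s/m.
c = ζ·c_c = 0.88 × 10890 = 9582 N·s/m.

9580 N·s/m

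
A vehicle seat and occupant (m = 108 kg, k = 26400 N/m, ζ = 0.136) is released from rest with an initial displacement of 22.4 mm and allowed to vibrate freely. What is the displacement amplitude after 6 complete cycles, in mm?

0.127 mm

Logarithmic decrement δ = 2πζ/√(1 − ζ²) = 2π × 0.1360/√(1 − 0.0185) = 0.8625.
After n cycles, x_n/x₀ = e^(−nδ), so x_6 = 22.4 × e^(−6 × 0.8625) = 22.4 × 0.005655 = 0.1267 mm.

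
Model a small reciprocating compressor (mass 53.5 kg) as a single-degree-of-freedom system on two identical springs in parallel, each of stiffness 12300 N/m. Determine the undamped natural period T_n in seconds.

0.293 s

Parallel springs add: k_eq = 2 × 12300 = 24600 N/m.
ω_n = √(k_eq/m) = √(24600/53.5) = √459.8 = 21.44 rad/s.
T_n = 2π/ω_n = 6.283/21.44 = 0.2930 s.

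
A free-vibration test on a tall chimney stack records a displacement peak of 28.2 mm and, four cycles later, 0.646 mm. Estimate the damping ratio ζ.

Logarithmic decrement δ = (1/n)·ln(x₀/x_n) = (1/4)·ln(28.2/0.646) = (1/4)·ln(43.65) = 0.9441.
ζ = δ/√(4π² + δ²) = 0.9441/√(39.48 + 0.891) = 0.9441/6.354 = 0.1486.

0.149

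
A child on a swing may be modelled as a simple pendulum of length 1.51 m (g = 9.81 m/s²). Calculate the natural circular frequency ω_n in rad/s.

For a simple pendulum ω_n = √(g/L) = √(9.81/1.51) = √6.497 = 2.549 rad/s.

2.55 rad/s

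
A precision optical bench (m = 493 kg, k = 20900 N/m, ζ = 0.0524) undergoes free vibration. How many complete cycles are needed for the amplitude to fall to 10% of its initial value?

Logarithmic decrement δ = 2πζ/√(1 − ζ²) = 2π × 0.05240/√(1 − 0.00275) = 0.3297.
x_n/x₀ = e^(−nδ) ≤ 0.1; take ln: n ≥ ln(1/0.1)/δ = 2.303/0.3297 = 6.984.
So 7 complete cycles are required.

7 cycles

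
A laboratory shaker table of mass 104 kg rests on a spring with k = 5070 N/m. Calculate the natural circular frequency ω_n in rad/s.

6.98 rad/s

ω_n = √(k/m) = √(5070/104) = √48.75 = 6.982 rad/s.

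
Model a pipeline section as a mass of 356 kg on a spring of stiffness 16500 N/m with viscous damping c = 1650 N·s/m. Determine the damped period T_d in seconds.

ω_n = √(k/m) = √(16500/356) = 6.808 rad/s.
Critical damping c_c = 2√(k·m) = 2√(16500 × 356) = 4847 N·s/m, so ζ = c/c_c = 1650/4847 = 0.3404.
ω_d = ω_n√(1 − ζ²) = 6.808 × √(1 − 0.116) = 6.401 rad/s.
T_d = 2π/ω_d = 0.9815 s.

0.982 s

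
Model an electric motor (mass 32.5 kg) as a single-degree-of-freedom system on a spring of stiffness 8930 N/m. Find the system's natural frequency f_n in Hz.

2.64 Hz

ω_n = √(k/m) = √(8930/32.5) = √274.8 = 16.58 rad/s.
f_n = ω_n/(2π) = 16.58/6.283 = 2.638 Hz.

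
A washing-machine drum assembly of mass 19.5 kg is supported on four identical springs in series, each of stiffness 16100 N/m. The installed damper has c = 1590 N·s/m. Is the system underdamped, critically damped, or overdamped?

overdamped

Series springs: 1/k_eq = 4/16100, so k_eq = 16100/4 = 4025 N/m.
c_c = 2√(k_eq·m) = 560.3 N·s/m; ζ = c/c_c = 1590/560.3 = 2.84.
Since ζ > 1 the system is overdamped.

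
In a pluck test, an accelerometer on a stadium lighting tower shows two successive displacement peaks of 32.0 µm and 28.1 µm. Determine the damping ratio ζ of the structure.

Logarithmic decrement δ = (1/n)·ln(x₀/x_n) = (1/1)·ln(32.0/28.1) = (1/1)·ln(1.139) = 0.1300.
ζ = δ/√(4π² + δ²) = 0.1300/√(39.48 + 0.0169) = 0.1300/6.285 = 0.02068.

0.0207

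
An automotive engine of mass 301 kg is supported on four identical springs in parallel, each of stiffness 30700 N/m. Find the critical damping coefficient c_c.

12200 N·s/m

Parallel springs add: k_eq = 4 × 30700 = 122800 N/m.
c_c = 2√(k_eq·m) = 2√(122800 × 301) = 2 × 6080 = 12160 N·s/m.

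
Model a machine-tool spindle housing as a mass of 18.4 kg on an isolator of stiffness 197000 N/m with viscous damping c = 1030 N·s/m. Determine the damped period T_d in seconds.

ω_n = √(k/m) = √(197000/18.4) = 103.5 rad/s.
Critical damping c_c = 2√(k·m) = 2√(197000 × 18.4) = 3808 N·s/m, so ζ = c/c_c = 1030/3808 = 0.2705.
ω_d = ω_n√(1 − ζ²) = 103.5 × √(1 − 0.0732) = 99.61 rad/s.
T_d = 2π/ω_d = 0.06307 s.

0.0631 s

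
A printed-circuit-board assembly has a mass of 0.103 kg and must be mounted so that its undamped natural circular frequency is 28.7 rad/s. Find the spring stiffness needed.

84.8 N/m

k = m·ω_n² = 0.103 × 28.70² = 0.103 × 823.7 = 84.84 N/m.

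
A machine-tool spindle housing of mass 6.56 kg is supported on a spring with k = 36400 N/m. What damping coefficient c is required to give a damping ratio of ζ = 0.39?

381 N·s/m

c_c = 2√(k·m) = 2√(36400 × 6.56) = 977.3 N·s/m.
c = ζ·c_c = 0.39 × 977.3 = 381.2 N·s/m.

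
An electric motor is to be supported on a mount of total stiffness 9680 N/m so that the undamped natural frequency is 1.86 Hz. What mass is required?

70.9 kg

ω_n = 2πf_n = 2π × 1.86 = 11.69 rad/s.
m = k/ω_n² = 9680/11.69² = 9680/136.6 = 70.87 kg.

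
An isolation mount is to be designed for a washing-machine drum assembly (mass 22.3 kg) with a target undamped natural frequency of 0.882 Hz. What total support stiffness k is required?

ω_n = 2πf_n = 2π × 0.882 = 5.542 rad/s.
k = m·ω_n² = 22.3 × 5.542² = 22.3 × 30.71 = 684.9 N/m.

685 N/m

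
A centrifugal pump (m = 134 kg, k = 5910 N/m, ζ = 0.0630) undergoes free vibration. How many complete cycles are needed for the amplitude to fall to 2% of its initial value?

Logarithmic decrement δ = 2πζ/√(1 − ζ²) = 2π × 0.06300/√(1 − 0.00397) = 0.3966.
x_n/x₀ = e^(−nδ) ≤ 0.02; take ln: n ≥ ln(1/0.02)/δ = 3.912/0.3966 = 9.863.
So 10 complete cycles are required.

10 cycles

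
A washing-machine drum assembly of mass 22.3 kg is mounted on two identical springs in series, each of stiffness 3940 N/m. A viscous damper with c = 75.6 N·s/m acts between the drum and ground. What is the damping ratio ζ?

Series springs: 1/k_eq = 2/3940, so k_eq = 3940/2 = 1970 N/m.
ω_n = √(k_eq/m) = √(1970/22.3) = 9.399 rad/s.
Critical damping c_c = 2√(k_eq·m) = 2√(1970 × 22.3) = 419.2 N·s/m, so ζ = c/c_c = 75.6/419.2 = 0.1803.

0.180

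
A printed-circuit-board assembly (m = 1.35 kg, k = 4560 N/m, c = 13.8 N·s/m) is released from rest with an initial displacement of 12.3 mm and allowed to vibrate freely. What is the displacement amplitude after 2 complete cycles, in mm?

4.06 mm

ζ = c/(2√(km)) = 13.8/(2√(4560 × 1.35)) = 13.8/156.9 = 0.08794.
Logarithmic decrement δ = 2πζ/√(1 − ζ²) = 2π × 0.08794/√(1 − 0.00773) = 0.5547.
After n cycles, x_n/x₀ = e^(−nδ), so x_2 = 12.3 × e^(−2 × 0.5547) = 12.3 × 0.3298 = 4.056 mm.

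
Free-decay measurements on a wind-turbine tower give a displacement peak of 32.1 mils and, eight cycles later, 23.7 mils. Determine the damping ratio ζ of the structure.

0.00604

Logarithmic decrement δ = (1/n)·ln(x₀/x_n) = (1/8)·ln(32.1/23.7) = (1/8)·ln(1.354) = 0.03792.
ζ = δ/√(4π² + δ²) = 0.03792/√(39.48 + 0.00144) = 0.03792/6.283 = 0.006035.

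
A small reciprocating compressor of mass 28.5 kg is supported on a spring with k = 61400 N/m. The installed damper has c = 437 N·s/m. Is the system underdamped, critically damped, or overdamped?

underdamped

c_c = 2√(k·m) = 2646 N·s/m; ζ = c/c_c = 437/2646 = 0.165.
Since ζ < 1 the system is underdamped.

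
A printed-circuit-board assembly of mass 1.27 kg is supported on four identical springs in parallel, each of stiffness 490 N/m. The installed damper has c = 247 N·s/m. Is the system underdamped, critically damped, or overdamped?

Parallel springs add: k_eq = 4 × 490 = 1960 N/m.
c_c = 2√(k_eq·m) = 99.78 N·s/m; ζ = c/c_c = 247/99.78 = 2.48.
Since ζ > 1 the system is overdamped.

overdamped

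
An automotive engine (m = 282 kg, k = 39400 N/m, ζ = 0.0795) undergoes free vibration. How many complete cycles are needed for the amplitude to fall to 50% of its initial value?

2 cycles

Logarithmic decrement δ = 2πζ/√(1 − ζ²) = 2π × 0.07950/√(1 − 0.00632) = 0.5011.
x_n/x₀ = e^(−nδ) ≤ 0.5; take ln: n ≥ ln(1/0.5)/δ = 0.6931/0.5011 = 1.383.
So 2 complete cycles are required.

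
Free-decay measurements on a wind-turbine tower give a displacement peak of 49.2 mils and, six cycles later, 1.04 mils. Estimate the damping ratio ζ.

Logarithmic decrement δ = (1/n)·ln(x₀/x_n) = (1/6)·ln(49.2/1.04) = (1/6)·ln(47.31) = 0.6428.
ζ = δ/√(4π² + δ²) = 0.6428/√(39.48 + 0.413) = 0.6428/6.316 = 0.1018.

0.102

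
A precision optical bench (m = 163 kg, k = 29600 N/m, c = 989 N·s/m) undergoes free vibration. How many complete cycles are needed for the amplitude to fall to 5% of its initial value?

ζ = c/(2√(km)) = 989/(2√(29600 × 163)) = 989/4393 = 0.2251.
Logarithmic decrement δ = 2πζ/√(1 − ζ²) = 2π × 0.2251/√(1 − 0.0507) = 1.452.
x_n/x₀ = e^(−nδ) ≤ 0.05; take ln: n ≥ ln(1/0.05)/δ = 2.996/1.452 = 2.063.
So 3 complete cycles are required.

3 cycles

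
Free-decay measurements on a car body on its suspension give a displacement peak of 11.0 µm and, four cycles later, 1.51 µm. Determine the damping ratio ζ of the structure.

Logarithmic decrement δ = (1/n)·ln(x₀/x_n) = (1/4)·ln(11.0/1.51) = (1/4)·ln(7.285) = 0.4964.
ζ = δ/√(4π² + δ²) = 0.4964/√(39.48 + 0.246) = 0.4964/6.303 = 0.07877.

0.0788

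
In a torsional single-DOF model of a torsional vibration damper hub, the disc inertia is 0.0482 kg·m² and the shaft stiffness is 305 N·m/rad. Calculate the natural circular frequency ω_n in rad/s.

79.5 rad/s

ω_n = √(k_t/J) = √(305/0.0482) = √6328 = 79.55 rad/s.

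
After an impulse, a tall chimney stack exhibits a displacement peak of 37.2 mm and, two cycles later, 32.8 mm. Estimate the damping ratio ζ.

0.0100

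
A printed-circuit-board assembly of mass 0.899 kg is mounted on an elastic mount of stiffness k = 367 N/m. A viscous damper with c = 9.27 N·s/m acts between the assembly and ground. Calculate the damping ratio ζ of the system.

ω_n = √(k/m) = √(367.0/0.899) = 20.20 rad/s.
Critical damping c_c = 2√(k·m) = 2√(367.0 × 0.899) = 36.33 N·s/m, so ζ = c/c_c = 9.27/36.33 = 0.2552.

0.255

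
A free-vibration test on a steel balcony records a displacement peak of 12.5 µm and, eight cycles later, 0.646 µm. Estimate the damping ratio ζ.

0.0588

Logarithmic decrement δ = (1/n)·ln(x₀/x_n) = (1/8)·ln(12.5/0.646) = (1/8)·ln(19.35) = 0.3703.
ζ = δ/√(4π² + δ²) = 0.3703/√(39.48 + 0.137) = 0.3703/6.294 = 0.05884.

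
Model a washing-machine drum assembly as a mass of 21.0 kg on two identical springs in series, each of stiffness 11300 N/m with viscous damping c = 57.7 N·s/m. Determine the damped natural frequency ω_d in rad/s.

16.3 rad/s

Series springs: 1/k_eq = 2/11300, so k_eq = 11300/2 = 5650 N/m.
ω_n = √(k_eq/m) = √(5650/21.0) = 16.40 rad/s.
Critical damping c_c = 2√(k_eq·m) = 2√(5650 × 21.0) = 688.9 N·s/m, so ζ = c/c_c = 57.7/688.9 = 0.08376.
ω_d = ω_n√(1 − ζ²) = 16.40 × √(1 − 0.00701) = 16.35 rad/s.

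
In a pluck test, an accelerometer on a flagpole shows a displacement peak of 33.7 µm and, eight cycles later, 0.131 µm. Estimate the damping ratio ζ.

Logarithmic decrement δ = (1/n)·ln(x₀/x_n) = (1/8)·ln(33.7/0.131) = (1/8)·ln(257.3) = 0.6938.
ζ = δ/√(4π² + δ²) = 0.6938/√(39.48 + 0.481) = 0.6938/6.321 = 0.1097.

0.110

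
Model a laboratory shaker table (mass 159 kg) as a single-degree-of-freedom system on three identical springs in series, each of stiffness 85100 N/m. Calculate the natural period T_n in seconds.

Series springs: 1/k_eq = 3/85100, so k_eq = 85100/3 = 28370 N/m.
ω_n = √(k_eq/m) = √(28370/159) = √178.4 = 13.36 rad/s.
T_n = 2π/ω_n = 6.283/13.36 = 0.4704 s.

0.470 s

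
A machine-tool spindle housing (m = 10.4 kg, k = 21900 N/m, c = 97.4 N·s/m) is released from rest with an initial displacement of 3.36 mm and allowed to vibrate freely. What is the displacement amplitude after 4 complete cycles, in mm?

0.255 mm

ζ = c/(2√(km)) = 97.4/(2√(21900 × 10.4)) = 97.4/954.5 = 0.1020.
Logarithmic decrement δ = 2πζ/√(1 − ζ²) = 2π × 0.1020/√(1 − 0.0104) = 0.6445.
After n cycles, x_n/x₀ = e^(−nδ), so x_4 = 3.36 × e^(−4 × 0.6445) = 3.36 × 0.07592 = 0.2551 mm.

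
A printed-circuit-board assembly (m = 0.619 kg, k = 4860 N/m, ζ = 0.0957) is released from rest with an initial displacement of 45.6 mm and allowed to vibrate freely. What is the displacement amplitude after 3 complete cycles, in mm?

7.45 mm

Logarithmic decrement δ = 2πζ/√(1 − ζ²) = 2π × 0.09570/√(1 − 0.00916) = 0.6041.
After n cycles, x_n/x₀ = e^(−nδ), so x_3 = 45.6 × e^(−3 × 0.6041) = 45.6 × 0.1633 = 7.446 mm.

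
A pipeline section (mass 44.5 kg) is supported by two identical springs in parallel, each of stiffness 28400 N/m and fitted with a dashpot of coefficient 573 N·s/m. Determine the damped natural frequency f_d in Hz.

Parallel springs add: k_eq = 2 × 28400 = 56800 N/m.
ω_n = √(k_eq/m) = √(56800/44.5) = 35.73 rad/s.
Critical damping c_c = 2√(k_eq·m) = 2√(56800 × 44.5) = 3180 N·s/m, so ζ = c/c_c = 573/3180 = 0.1802.
ω_d = ω_n√(1 − ζ²) = 35.73 × √(1 − 0.0325) = 35.14 rad/s.
f_d = ω_d/(2π) = 5.593 Hz.

5.59 Hz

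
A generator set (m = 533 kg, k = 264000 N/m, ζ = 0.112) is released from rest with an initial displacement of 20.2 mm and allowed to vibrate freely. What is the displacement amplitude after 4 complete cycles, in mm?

Logarithmic decrement δ = 2πζ/√(1 − ζ²) = 2π × 0.1120/√(1 − 0.0125) = 0.7082.
After n cycles, x_n/x₀ = e^(−nδ), so x_4 = 20.2 × e^(−4 × 0.7082) = 20.2 × 0.05885 = 1.189 mm.

1.19 mm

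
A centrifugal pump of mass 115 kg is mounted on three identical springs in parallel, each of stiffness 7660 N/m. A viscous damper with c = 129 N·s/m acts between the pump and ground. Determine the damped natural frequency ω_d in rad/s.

14.1 rad/s

Parallel springs add: k_eq = 3 × 7660 = 22980 N/m.
ω_n = √(k_eq/m) = √(22980/115) = 14.14 rad/s.
Critical damping c_c = 2√(k_eq·m) = 2√(22980 × 115) = 3251 N·s/m, so ζ = c/c_c = 129/3251 = 0.03968.
ω_d = ω_n√(1 − ζ²) = 14.14 × √(1 − 0.00157) = 14.12 rad/s.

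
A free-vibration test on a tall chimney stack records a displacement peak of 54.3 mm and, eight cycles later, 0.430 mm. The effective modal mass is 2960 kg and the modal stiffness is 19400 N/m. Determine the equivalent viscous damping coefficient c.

Logarithmic decrement δ = (1/n)·ln(x₀/x_n) = (1/8)·ln(54.3/0.430) = (1/8)·ln(126.3) = 0.6048.
ζ = δ/√(4π² + δ²) = 0.6048/√(39.48 + 0.366) = 0.6048/6.312 = 0.09582.
c = ζ · 2√(km) = 0.09582 × 2√(19400 × 2960) = 0.09582 × 15160 = 1452 N·s/m.

1450 N·s/m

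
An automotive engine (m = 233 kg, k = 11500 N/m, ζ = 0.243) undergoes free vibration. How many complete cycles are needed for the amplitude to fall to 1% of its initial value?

Logarithmic decrement δ = 2πζ/√(1 − ζ²) = 2π × 0.2430/√(1 − 0.0590) = 1.574.
x_n/x₀ = e^(−nδ) ≤ 0.01; take ln: n ≥ ln(1/0.01)/δ = 4.605/1.574 = 2.926.
So 3 complete cycles are required.

3 cycles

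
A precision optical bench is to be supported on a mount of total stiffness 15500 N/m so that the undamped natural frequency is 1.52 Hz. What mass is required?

ω_n = 2πf_n = 2π × 1.52 = 9.550 rad/s.
m = k/ω_n² = 15500/9.550² = 15500/91.21 = 169.9 kg.

170 kg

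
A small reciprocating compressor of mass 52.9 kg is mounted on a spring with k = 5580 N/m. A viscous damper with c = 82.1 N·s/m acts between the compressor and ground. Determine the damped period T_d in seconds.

0.614 s

ω_n = √(k/m) = √(5580/52.9) = 10.27 rad/s.
Critical damping c_c = 2√(k·m) = 2√(5580 × 52.9) = 1087 N·s/m, so ζ = c/c_c = 82.1/1087 = 0.07556.
ω_d = ω_n√(1 − ζ²) = 10.27 × √(1 − 0.00571) = 10.24 rad/s.
T_d = 2π/ω_d = 0.6135 s.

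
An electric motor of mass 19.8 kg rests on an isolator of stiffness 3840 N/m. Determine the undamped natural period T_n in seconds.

ω_n = √(k/m) = √(3840/19.8) = √193.9 = 13.93 rad/s.
T_n = 2π/ω_n = 6.283/13.93 = 0.4512 s.

0.451 s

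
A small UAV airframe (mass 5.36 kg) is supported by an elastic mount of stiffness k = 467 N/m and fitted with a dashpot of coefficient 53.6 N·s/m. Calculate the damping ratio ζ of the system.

ω_n = √(k/m) = √(467.0/5.36) = 9.334 rad/s.
Critical damping c_c = 2√(k·m) = 2√(467.0 × 5.36) = 100.1 N·s/m, so ζ = c/c_c = 53.6/100.1 = 0.5357.

0.536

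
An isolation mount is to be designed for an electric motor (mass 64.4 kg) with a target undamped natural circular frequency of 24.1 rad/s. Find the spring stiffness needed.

k = m·ω_n² = 64.4 × 24.10² = 64.4 × 580.8 = 37400 N/m.

37400 N/m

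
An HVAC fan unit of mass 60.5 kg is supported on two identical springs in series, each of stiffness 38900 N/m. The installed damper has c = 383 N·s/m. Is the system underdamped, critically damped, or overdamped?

underdamped

Series springs: 1/k_eq = 2/38900, so k_eq = 38900/2 = 19450 N/m.
c_c = 2√(k_eq·m) = 2170 N·s/m; ζ = c/c_c = 383/2170 = 0.177.
Since ζ < 1 the system is underdamped.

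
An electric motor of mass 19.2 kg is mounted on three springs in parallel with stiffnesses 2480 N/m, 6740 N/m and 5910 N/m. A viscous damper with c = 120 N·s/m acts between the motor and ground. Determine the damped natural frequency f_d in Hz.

Parallel springs add: k_eq = 2480 + 6740 + 5910 = 15130 N/m.
ω_n = √(k_eq/m) = √(15130/19.2) = 28.07 rad/s.
Critical damping c_c = 2√(k_eq·m) = 2√(15130 × 19.2) = 1078 N·s/m, so ζ = c/c_c = 120/1078 = 0.1113.
ω_d = ω_n√(1 − ζ²) = 28.07 × √(1 − 0.0124) = 27.90 rad/s.
f_d = ω_d/(2π) = 4.440 Hz.

4.44 Hz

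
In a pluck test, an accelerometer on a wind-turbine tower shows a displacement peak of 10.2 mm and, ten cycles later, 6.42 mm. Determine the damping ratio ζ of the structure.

0.00737

Logarithmic decrement δ = (1/n)·ln(x₀/x_n) = (1/10)·ln(10.2/6.42) = (1/10)·ln(1.589) = 0.04630.
ζ = δ/√(4π² + δ²) = 0.04630/√(39.48 + 0.00214) = 0.04630/6.283 = 0.007368.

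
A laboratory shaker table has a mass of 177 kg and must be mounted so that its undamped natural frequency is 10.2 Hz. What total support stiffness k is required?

727000 N/m

ω_n = 2πf_n = 2π × 10.2 = 64.09 rad/s.
k = m·ω_n² = 177 × 64.09² = 177 × 4107 = 727000 N/m.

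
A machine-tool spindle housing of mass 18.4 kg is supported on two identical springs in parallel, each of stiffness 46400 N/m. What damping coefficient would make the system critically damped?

Parallel springs add: k_eq = 2 × 46400 = 92800 N/m.
c_c = 2√(k_eq·m) = 2√(92800 × 18.4) = 2 × 1307 = 2613 N·s/m.

2610 N·s/m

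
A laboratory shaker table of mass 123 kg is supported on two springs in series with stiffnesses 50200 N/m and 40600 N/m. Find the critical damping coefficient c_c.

3320 N·s/m

Series springs: 1/k_eq = 1/50200 + 1/40600 = 4.455×10^-5, so k_eq = 22450 N/m.
c_c = 2√(k_eq·m) = 2√(22450 × 123) = 2 × 1662 = 3323 N·s/m.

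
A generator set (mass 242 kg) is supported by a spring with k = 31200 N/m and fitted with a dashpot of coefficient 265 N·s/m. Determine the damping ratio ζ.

0.0482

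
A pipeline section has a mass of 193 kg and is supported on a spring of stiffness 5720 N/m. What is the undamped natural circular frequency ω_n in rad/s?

5.44 rad/s

ω_n = √(k/m) = √(5720/193) = √29.64 = 5.444 rad/s.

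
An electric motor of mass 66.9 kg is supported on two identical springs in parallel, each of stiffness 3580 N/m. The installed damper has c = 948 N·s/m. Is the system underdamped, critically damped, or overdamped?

underdamped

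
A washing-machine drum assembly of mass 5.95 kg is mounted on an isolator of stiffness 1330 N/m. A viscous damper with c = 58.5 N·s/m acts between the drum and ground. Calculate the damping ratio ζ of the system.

0.329

ω_n = √(k/m) = √(1330/5.95) = 14.95 rad/s.
Critical damping c_c = 2√(k·m) = 2√(1330 × 5.95) = 177.9 N·s/m, so ζ = c/c_c = 58.5/177.9 = 0.3288.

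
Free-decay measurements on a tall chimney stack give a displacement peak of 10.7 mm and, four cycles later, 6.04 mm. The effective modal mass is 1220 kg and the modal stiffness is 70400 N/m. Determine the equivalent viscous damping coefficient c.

422 N·s/m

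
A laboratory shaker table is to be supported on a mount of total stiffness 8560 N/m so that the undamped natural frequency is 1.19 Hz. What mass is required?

153 kg

ω_n = 2πf_n = 2π × 1.19 = 7.477 rad/s.
m = k/ω_n² = 8560/7.477² = 8560/55.91 = 153.1 kg.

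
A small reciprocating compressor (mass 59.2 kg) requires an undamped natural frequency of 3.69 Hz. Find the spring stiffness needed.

31800 N/m

ω_n = 2πf_n = 2π × 3.69 = 23.18 rad/s.
k = m·ω_n² = 59.2 × 23.18² = 59.2 × 537.5 = 31820 N/m.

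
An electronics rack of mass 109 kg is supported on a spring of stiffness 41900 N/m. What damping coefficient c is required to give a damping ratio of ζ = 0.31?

1320 N·s/m

c_c = 2√(k·m) = 2√(41900 × 109) = 4274 N·s/m.
c = ζ·c_c = 0.31 × 4274 = 1325 N·s/m.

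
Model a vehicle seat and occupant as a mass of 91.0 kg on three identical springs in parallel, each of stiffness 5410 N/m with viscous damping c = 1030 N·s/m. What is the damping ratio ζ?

Parallel springs add: k_eq = 3 × 5410 = 16230 N/m.
ω_n = √(k_eq/m) = √(16230/91.0) = 13.35 rad/s.
Critical damping c_c = 2√(k_eq·m) = 2√(16230 × 91.0) = 2431 N·s/m, so ζ = c/c_c = 1030/2431 = 0.4238.

0.424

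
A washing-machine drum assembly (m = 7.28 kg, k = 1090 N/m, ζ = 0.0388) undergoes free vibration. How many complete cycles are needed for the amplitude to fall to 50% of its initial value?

3 cycles

Logarithmic decrement δ = 2πζ/√(1 − ζ²) = 2π × 0.03880/√(1 − 0.00151) = 0.2440.
x_n/x₀ = e^(−nδ) ≤ 0.5; take ln: n ≥ ln(1/0.5)/δ = 0.6931/0.2440 = 2.841.
So 3 complete cycles are required.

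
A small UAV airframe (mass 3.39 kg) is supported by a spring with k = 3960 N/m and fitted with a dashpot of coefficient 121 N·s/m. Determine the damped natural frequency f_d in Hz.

4.64 Hz

ω_n = √(k/m) = √(3960/3.39) = 34.18 rad/s.
Critical damping c_c = 2√(k·m) = 2√(3960 × 3.39) = 231.7 N·s/m, so ζ = c/c_c = 121/231.7 = 0.5222.
ω_d = ω_n√(1 − ζ²) = 34.18 × √(1 − 0.273) = 29.15 rad/s.
f_d = ω_d/(2π) = 4.639 Hz.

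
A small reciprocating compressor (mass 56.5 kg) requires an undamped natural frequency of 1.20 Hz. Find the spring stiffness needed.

ω_n = 2πf_n = 2π × 1.20 = 7.540 rad/s.
k = m·ω_n² = 56.5 × 7.540² = 56.5 × 56.85 = 3212 N/m.

3210 N/m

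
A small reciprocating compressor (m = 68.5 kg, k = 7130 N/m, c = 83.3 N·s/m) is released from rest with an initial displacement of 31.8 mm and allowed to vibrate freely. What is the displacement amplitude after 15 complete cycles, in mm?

0.114 mm

ζ = c/(2√(km)) = 83.3/(2√(7130 × 68.5)) = 83.3/1398 = 0.05960.
Logarithmic decrement δ = 2πζ/√(1 − ζ²) = 2π × 0.05960/√(1 − 0.00355) = 0.3751.
After n cycles, x_n/x₀ = e^(−nδ), so x_15 = 31.8 × e^(−15 × 0.3751) = 31.8 × 0.003600 = 0.1145 mm.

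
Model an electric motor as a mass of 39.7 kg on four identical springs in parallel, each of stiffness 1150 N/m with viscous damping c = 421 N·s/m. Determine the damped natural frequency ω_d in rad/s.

Parallel springs add: k_eq = 4 × 1150 = 4600 N/m.
ω_n = √(k_eq/m) = √(4600/39.7) = 10.76 rad/s.
Critical damping c_c = 2√(k_eq·m) = 2√(4600 × 39.7) = 854.7 N·s/m, so ζ = c/c_c = 421/854.7 = 0.4926.
ω_d = ω_n√(1 − ζ²) = 10.76 × √(1 − 0.243) = 9.368 rad/s.

9.37 rad/s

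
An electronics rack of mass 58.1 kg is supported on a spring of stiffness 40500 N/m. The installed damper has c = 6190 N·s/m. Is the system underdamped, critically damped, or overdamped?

c_c = 2√(k·m) = 3068 N·s/m; ζ = c/c_c = 6190/3068 = 2.02.
Since ζ > 1 the system is overdamped.

overdamped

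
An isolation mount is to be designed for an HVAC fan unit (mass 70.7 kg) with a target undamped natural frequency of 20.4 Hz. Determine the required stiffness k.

ω_n = 2πf_n = 2π × 20.4 = 128.2 rad/s.
k = m·ω_n² = 70.7 × 128.2² = 70.7 × 16430 = 1162000 N/m.

1160000 N/m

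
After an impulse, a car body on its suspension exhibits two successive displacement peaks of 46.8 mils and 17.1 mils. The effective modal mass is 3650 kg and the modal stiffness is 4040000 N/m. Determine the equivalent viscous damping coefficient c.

38400 N·s/m

Logarithmic decrement δ = (1/n)·ln(x₀/x_n) = (1/1)·ln(46.8/17.1) = (1/1)·ln(2.737) = 1.007.
ζ = δ/√(4π² + δ²) = 1.007/√(39.48 + 1.01) = 1.007/6.363 = 0.1582.
c = ζ · 2√(km) = 0.1582 × 2√(4040000 × 3650) = 0.1582 × 242900 = 38430 N·s/m.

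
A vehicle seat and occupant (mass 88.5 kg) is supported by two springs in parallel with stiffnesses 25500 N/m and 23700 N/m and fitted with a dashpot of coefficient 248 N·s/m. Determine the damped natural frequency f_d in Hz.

Parallel springs add: k_eq = 25500 + 23700 = 49200 N/m.
ω_n = √(k_eq/m) = √(49200/88.5) = 23.58 rad/s.
Critical damping c_c = 2√(k_eq·m) = 2√(49200 × 88.5) = 4173 N·s/m, so ζ = c/c_c = 248/4173 = 0.05942.
ω_d = ω_n√(1 − ζ²) = 23.58 × √(1 − 0.00353) = 23.54 rad/s.
f_d = ω_d/(2π) = 3.746 Hz.

3.75 Hz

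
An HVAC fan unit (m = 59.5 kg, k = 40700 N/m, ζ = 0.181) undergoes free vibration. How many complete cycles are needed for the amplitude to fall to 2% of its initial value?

4 cycles

Logarithmic decrement δ = 2πζ/√(1 − ζ²) = 2π × 0.1810/√(1 − 0.0328) = 1.156.
x_n/x₀ = e^(−nδ) ≤ 0.02; take ln: n ≥ ln(1/0.02)/δ = 3.912/1.156 = 3.383.
So 4 complete cycles are required.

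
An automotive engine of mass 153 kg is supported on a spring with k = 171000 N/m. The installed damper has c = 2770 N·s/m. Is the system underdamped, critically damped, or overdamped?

c_c = 2√(k·m) = 10230 N·s/m; ζ = c/c_c = 2770/10230 = 0.271.
Since ζ < 1 the system is underdamped.

underdamped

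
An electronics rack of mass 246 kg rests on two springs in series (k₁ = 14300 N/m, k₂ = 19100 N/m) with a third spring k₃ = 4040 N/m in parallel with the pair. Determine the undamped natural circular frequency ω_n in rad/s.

Series pair: k_s = k₁k₂/(k₁+k₂) = (14300)(19100)/(14300 + 19100) = 8178 N/m. In parallel with k₃: k_eq = 8178 + 4040 = 12220 N/m.
ω_n = √(k_eq/m) = √(12220/246) = √49.66 = 7.047 rad/s.

7.05 rad/s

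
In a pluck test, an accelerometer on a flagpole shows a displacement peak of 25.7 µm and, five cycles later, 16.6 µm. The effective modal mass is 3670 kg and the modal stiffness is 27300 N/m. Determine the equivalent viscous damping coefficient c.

Logarithmic decrement δ = (1/n)·ln(x₀/x_n) = (1/5)·ln(25.7/16.6) = (1/5)·ln(1.548) = 0.08742.
ζ = δ/√(4π² + δ²) = 0.08742/√(39.48 + 0.00764) = 0.08742/6.284 = 0.01391.
c = ζ · 2√(km) = 0.01391 × 2√(27300 × 3670) = 0.01391 × 20020 = 278.5 N·s/m.

278 N·s/m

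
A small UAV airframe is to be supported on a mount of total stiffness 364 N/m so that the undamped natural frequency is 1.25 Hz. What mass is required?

5.90 kg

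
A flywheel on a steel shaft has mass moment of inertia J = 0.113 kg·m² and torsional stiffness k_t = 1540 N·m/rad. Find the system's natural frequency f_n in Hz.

ω_n = √(k_t/J) = √(1540/0.113) = √13630 = 116.7 rad/s.
f_n = ω_n/(2π) = 116.7/6.283 = 18.58 Hz.

18.6 Hz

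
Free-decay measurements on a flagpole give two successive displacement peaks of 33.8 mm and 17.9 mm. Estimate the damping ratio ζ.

Logarithmic decrement δ = (1/n)·ln(x₀/x_n) = (1/1)·ln(33.8/17.9) = (1/1)·ln(1.888) = 0.6357.
ζ = δ/√(4π² + δ²) = 0.6357/√(39.48 + 0.404) = 0.6357/6.315 = 0.1007.

0.101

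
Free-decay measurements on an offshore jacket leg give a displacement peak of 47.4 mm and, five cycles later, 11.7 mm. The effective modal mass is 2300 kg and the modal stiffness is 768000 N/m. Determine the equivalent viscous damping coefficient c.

3740 N·s/m

Logarithmic decrement δ = (1/n)·ln(x₀/x_n) = (1/5)·ln(47.4/11.7) = (1/5)·ln(4.051) = 0.2798.
ζ = δ/√(4π² + δ²) = 0.2798/√(39.48 + 0.0783) = 0.2798/6.289 = 0.04449.
c = ζ · 2√(km) = 0.04449 × 2√(768000 × 2300) = 0.04449 × 84060 = 3740 N·s/m.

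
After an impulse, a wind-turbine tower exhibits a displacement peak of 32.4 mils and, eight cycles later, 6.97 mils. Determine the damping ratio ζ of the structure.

0.0306

Logarithmic decrement δ = (1/n)·ln(x₀/x_n) = (1/8)·ln(32.4/6.97) = (1/8)·ln(4.648) = 0.1921.
ζ = δ/√(4π² + δ²) = 0.1921/√(39.48 + 0.0369) = 0.1921/6.286 = 0.03055.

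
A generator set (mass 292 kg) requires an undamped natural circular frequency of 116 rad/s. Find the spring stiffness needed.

k = m·ω_n² = 292 × 116.0² = 292 × 13460 = 3929000 N/m.

3930000 N/m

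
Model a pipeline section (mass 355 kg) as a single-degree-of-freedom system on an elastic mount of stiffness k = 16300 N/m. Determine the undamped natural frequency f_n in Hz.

ω_n = √(k/m) = √(16300/355) = √45.92 = 6.776 rad/s.
f_n = ω_n/(2π) = 6.776/6.283 = 1.078 Hz.

1.08 Hz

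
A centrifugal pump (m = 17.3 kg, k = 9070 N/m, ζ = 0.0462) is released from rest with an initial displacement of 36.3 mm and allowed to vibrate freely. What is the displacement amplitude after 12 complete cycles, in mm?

1.11 mm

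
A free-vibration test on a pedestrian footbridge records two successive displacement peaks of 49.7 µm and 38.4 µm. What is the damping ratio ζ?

0.0410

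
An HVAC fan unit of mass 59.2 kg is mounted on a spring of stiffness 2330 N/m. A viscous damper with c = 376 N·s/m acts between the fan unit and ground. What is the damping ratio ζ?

0.506

ω_n = √(k/m) = √(2330/59.2) = 6.274 rad/s.
Critical damping c_c = 2√(k·m) = 2√(2330 × 59.2) = 742.8 N·s/m, so ζ = c/c_c = 376/742.8 = 0.5062.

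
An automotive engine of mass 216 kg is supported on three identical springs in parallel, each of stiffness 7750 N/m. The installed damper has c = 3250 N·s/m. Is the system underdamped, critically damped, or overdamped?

Parallel springs add: k_eq = 3 × 7750 = 23250 N/m.
c_c = 2√(k_eq·m) = 4482 N·s/m; ζ = c/c_c = 3250/4482 = 0.725.
Since ζ < 1 the system is underdamped.

underdamped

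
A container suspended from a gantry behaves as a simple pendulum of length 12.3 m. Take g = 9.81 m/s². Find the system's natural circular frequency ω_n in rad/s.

0.893 rad/s

For a simple pendulum ω_n = √(g/L) = √(9.81/12.3) = √0.7976 = 0.8931 rad/s.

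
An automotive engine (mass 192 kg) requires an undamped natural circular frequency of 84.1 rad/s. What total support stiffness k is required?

k = m·ω_n² = 192 × 84.10² = 192 × 7073 = 1358000 N/m.

1360000 N/m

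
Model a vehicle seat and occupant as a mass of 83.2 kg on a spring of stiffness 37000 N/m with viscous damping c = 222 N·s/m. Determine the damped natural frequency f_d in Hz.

3.35 Hz

ω_n = √(k/m) = √(37000/83.2) = 21.09 rad/s.
Critical damping c_c = 2√(k·m) = 2√(37000 × 83.2) = 3509 N·s/m, so ζ = c/c_c = 222/3509 = 0.06326.
ω_d = ω_n√(1 − ζ²) = 21.09 × √(1 − 0.00400) = 21.05 rad/s.
f_d = ω_d/(2π) = 3.350 Hz.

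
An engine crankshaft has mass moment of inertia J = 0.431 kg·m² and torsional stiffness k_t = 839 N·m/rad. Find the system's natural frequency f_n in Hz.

7.02 Hz

ω_n = √(k_t/J) = √(839/0.431) = √1947 = 44.12 rad/s.
f_n = ω_n/(2π) = 44.12/6.283 = 7.022 Hz.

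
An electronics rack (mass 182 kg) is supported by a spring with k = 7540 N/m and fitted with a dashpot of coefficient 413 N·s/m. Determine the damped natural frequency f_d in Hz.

1.01 Hz

ω_n = √(k/m) = √(7540/182) = 6.437 rad/s.
Critical damping c_c = 2√(k·m) = 2√(7540 × 182) = 2343 N·s/m, so ζ = c/c_c = 413/2343 = 0.1763.
ω_d = ω_n√(1 − ζ²) = 6.437 × √(1 − 0.0311) = 6.336 rad/s.
f_d = ω_d/(2π) = 1.008 Hz.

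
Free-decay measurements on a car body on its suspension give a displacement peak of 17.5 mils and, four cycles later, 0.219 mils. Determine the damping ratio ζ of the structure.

Logarithmic decrement δ = (1/n)·ln(x₀/x_n) = (1/4)·ln(17.5/0.219) = (1/4)·ln(79.91) = 1.095.
ζ = δ/√(4π² + δ²) = 1.095/√(39.48 + 1.20) = 1.095/6.378 = 0.1717.

0.172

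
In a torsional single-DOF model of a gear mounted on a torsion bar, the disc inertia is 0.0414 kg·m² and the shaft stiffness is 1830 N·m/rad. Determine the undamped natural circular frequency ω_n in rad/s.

210 rad/s

ω_n = √(k_t/J) = √(1830/0.0414) = √44200 = 210.2 rad/s.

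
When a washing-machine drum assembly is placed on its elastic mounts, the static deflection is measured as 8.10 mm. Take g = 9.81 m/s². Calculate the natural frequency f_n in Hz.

5.54 Hz

ω_n = √(g/δ_st) = √(9.81/0.00810) = √1211 = 34.80 rad/s.
f_n = ω_n/(2π) = 34.80/6.283 = 5.539 Hz.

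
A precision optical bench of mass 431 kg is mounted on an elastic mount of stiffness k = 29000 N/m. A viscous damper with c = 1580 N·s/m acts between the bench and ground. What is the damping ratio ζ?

0.223

ω_n = √(k/m) = √(29000/431) = 8.203 rad/s.
Critical damping c_c = 2√(k·m) = 2√(29000 × 431) = 7071 N·s/m, so ζ = c/c_c = 1580/7071 = 0.2235.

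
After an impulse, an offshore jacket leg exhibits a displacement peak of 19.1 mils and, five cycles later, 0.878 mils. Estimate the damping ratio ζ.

Logarithmic decrement δ = (1/n)·ln(x₀/x_n) = (1/5)·ln(19.1/0.878) = (1/5)·ln(21.75) = 0.6160.
ζ = δ/√(4π² + δ²) = 0.6160/√(39.48 + 0.379) = 0.6160/6.313 = 0.09757.

0.0976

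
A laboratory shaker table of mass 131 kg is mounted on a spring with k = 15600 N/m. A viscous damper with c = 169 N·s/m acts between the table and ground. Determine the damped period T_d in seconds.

ω_n = √(k/m) = √(15600/131) = 10.91 rad/s.
Critical damping c_c = 2√(k·m) = 2√(15600 × 131) = 2859 N·s/m, so ζ = c/c_c = 169/2859 = 0.05911.
ω_d = ω_n√(1 − ζ²) = 10.91 × √(1 − 0.00349) = 10.89 rad/s.
T_d = 2π/ω_d = 0.5768 s.

0.577 s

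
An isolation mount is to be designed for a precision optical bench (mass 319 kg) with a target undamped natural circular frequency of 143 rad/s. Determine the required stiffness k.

6520000 N/m

k = m·ω_n² = 319 × 143.0² = 319 × 20450 = 6523000 N/m.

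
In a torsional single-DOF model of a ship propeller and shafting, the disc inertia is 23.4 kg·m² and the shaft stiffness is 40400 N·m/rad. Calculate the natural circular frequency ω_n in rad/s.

ω_n = √(k_t/J) = √(40400/23.4) = √1726 = 41.55 rad/s.

41.6 rad/s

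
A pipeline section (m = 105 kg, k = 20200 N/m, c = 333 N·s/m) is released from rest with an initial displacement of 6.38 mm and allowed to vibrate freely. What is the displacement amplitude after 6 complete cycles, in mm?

ζ = c/(2√(km)) = 333/(2√(20200 × 105)) = 333/2913 = 0.1143.
Logarithmic decrement δ = 2πζ/√(1 − ζ²) = 2π × 0.1143/√(1 − 0.0131) = 0.7231.
After n cycles, x_n/x₀ = e^(−nδ), so x_6 = 6.38 × e^(−6 × 0.7231) = 6.38 × 0.01306 = 0.08330 mm.

0.0833 mm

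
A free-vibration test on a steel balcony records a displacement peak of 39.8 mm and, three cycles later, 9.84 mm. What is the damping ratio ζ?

0.0739

Logarithmic decrement δ = (1/n)·ln(x₀/x_n) = (1/3)·ln(39.8/9.84) = (1/3)·ln(4.045) = 0.4658.
ζ = δ/√(4π² + δ²) = 0.4658/√(39.48 + 0.217) = 0.4658/6.300 = 0.07393.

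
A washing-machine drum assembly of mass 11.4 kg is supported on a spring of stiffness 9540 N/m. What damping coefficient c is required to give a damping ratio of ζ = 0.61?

c_c = 2√(k·m) = 2√(9540 × 11.4) = 659.6 N·s/m.
c = ζ·c_c = 0.61 × 659.6 = 402.3 N·s/m.

402 N·s/m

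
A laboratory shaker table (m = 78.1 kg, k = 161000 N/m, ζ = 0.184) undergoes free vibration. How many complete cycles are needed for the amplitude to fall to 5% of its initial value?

Logarithmic decrement δ = 2πζ/√(1 − ζ²) = 2π × 0.1840/√(1 − 0.0339) = 1.176.
x_n/x₀ = e^(−nδ) ≤ 0.05; take ln: n ≥ ln(1/0.05)/δ = 2.996/1.176 = 2.547.
So 3 complete cycles are required.

3 cycles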